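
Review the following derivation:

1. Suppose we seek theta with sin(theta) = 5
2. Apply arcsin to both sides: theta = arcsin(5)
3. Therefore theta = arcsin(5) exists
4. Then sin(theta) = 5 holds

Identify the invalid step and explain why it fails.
Step 2: Apply arcsin to both sides: theta = arcsin(5)

Step 2 applies arcsin to 5. However, arcsin(x) is only defined for x in [-1, 1] because sin(theta) can only produce values in that range. Since |5| > 1, arcsin(5) is undefined. There is no angle whose sine equals 5.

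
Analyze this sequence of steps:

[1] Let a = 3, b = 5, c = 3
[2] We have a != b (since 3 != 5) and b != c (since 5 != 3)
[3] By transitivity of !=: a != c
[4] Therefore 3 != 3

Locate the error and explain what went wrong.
Step 3: By transitivity of !=: a != c

Step 3 incorrectly applies transitivity to the '!=' relation. Transitivity states: if a R b and b R c, then a R c. However, '!=' is not transitive. Counterexample: 3 != 5 and 5 != 3, but 3 = 3 (both equal 3). Transitivity holds for relations like <, <=, =, but not for !=.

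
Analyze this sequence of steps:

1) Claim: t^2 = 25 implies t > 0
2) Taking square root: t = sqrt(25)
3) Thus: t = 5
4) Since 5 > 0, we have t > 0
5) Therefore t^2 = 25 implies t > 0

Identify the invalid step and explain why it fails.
Step 2: Taking square root: t = sqrt(25)

Step 2 takes the square root and assumes the positive root only. The equation t^2 = 25 actually has two solutions: t = 5 and t = -5. The proof silently assumes t > 0 without justification, then uses this assumption to conclude t > 0, which is circular. The counterexample t = -5 shows the claim is false.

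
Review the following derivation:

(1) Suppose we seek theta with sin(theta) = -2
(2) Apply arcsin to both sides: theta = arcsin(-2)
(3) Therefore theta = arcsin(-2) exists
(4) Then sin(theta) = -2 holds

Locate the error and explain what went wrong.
Step 2: Apply arcsin to both sides: theta = arcsin(-2)

Step 2 applies arcsin to -2. However, arcsin(x) is only defined for x in [-1, 1] because sin(theta) can only produce values in that range. Since |-2| > 1, arcsin(-2) is undefined. There is no angle whose sine equals -2.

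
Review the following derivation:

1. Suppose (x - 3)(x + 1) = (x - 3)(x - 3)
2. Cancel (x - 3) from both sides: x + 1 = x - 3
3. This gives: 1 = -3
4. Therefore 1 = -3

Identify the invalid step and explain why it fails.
Step 2: Cancel (x - 3) from both sides: x + 1 = x - 3

Step 2 cancels (x - 3) from both sides. This is only valid if (x - 3) ≠ 0, i.e., x ≠ 3. When x = 3, both sides equal zero regardless of the other factors. The correct approach requires considering x = 3 as a separate case.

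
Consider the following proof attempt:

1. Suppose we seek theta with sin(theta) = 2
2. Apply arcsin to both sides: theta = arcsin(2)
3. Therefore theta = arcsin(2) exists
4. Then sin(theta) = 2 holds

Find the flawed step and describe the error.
Step 2: Apply arcsin to both sides: theta = arcsin(2)

Step 2 applies arcsin to 2. However, arcsin(x) is only defined for x in [-1, 1] because sin(theta) can only produce values in that range. Since |2| > 1, arcsin(2) is undefined. There is no angle whose sine equals 2.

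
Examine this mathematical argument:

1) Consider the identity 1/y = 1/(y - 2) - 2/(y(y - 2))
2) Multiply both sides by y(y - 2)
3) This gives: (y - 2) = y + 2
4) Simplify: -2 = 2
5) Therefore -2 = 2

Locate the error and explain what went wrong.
Step 3: This gives: (y - 2) = y + 2

Step 3 makes a sign error when clearing denominators. Multiplying -2/(y(y - 2)) by y(y - 2) gives -2, not +2. The correct result is (y - 2) = y - 2, which is trivially true, not (y - 2) = y + 2. (Step 1 is a valid identity: 1/(y - 2) - 2/(y(y - 2)) = (y - 2)/(y(y - 2)) = 1/y.)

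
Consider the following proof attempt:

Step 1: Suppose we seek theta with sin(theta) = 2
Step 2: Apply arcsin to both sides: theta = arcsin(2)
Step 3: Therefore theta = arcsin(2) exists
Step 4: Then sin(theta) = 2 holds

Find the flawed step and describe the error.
Step 2: Apply arcsin to both sides: theta = arcsin(2)

Step 2 applies arcsin to 2. However, arcsin(x) is only defined for x in [-1, 1] because sin(theta) can only produce values in that range. Since |2| > 1, arcsin(2) is undefined. There is no angle whose sine equals 2.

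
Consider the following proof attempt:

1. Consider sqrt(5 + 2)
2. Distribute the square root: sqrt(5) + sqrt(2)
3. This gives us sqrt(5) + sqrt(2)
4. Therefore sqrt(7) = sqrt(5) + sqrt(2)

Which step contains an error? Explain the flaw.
Step 2: Distribute the square root: sqrt(5) + sqrt(2)

Step 2 incorrectly 'distributes' the square root over addition. The square root function does not distribute: sqrt(a + b) ≠ sqrt(a) + sqrt(b). In fact, sqrt(5 + 2) = sqrt(7) ≈ 2.6458, while sqrt(5) + sqrt(2) ≈ 3.6503.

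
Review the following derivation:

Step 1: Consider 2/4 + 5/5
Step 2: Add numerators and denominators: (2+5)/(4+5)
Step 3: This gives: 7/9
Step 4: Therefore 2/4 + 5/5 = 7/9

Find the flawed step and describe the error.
Step 2: Add numerators and denominators: (2+5)/(4+5)

Step 2 incorrectly adds fractions by separately adding numerators and denominators. This is wrong. The correct method requires a common denominator: 2/4 + 5/5 = (2×5 + 5×4)/(4×5) = 30/20 = 3/2. The method used gives 7/9, which is different.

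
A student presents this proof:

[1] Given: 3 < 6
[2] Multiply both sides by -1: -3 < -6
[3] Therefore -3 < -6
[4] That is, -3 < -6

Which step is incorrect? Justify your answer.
Step 2: Multiply both sides by -1: -3 < -6

Step 2 multiplies both sides by -1 but fails to reverse the inequality sign. When multiplying (or dividing) an inequality by a negative number, the direction must be reversed. Since 3 < 6, we should get -3 > -6, i.e., -3 > -6.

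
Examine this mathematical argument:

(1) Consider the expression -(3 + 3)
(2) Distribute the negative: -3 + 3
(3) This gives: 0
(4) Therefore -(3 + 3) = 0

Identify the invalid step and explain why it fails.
Step 2: Distribute the negative: -3 + 3

Step 2 incorrectly distributes the negative sign. The correct distribution is -(3 + 3) = -3 - 3 = -6. The negative must be applied to both terms, not just the first. The error treats -(3 + 3) as -3 + 3, which equals 0 instead of -6.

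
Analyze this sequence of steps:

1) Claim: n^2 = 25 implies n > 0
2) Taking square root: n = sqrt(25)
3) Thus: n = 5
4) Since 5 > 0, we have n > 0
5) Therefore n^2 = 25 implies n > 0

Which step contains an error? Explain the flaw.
Step 2: Taking square root: n = sqrt(25)

Step 2 takes the square root and assumes the positive root only. The equation n^2 = 25 actually has two solutions: n = 5 and n = -5. The proof silently assumes n > 0 without justification, then uses this assumption to conclude n > 0, which is circular. The counterexample n = -5 shows the claim is false.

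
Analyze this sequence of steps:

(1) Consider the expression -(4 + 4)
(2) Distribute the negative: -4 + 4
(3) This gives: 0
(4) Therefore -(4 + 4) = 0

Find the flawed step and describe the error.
Step 2: Distribute the negative: -4 + 4

Step 2 incorrectly distributes the negative sign. The correct distribution is -(4 + 4) = -4 - 4 = -8. The negative must be applied to both terms, not just the first. The error treats -(4 + 4) as -4 + 4, which equals 0 instead of -8.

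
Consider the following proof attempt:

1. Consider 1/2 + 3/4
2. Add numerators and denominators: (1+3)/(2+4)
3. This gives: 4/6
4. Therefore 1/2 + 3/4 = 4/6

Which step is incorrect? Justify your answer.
Step 2: Add numerators and denominators: (1+3)/(2+4)

Step 2 incorrectly adds fractions by separately adding numerators and denominators. This is wrong. The correct method requires a common denominator: 1/2 + 3/4 = (1×4 + 3×2)/(2×4) = 10/8 = 5/4. The method used gives 4/6, which is different.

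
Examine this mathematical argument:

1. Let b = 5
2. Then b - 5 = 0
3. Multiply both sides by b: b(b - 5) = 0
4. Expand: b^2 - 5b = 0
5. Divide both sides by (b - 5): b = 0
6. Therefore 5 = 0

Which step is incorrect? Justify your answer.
Step 5: Divide both sides by (b - 5): b = 0

Step 5 divides both sides by (b - 5). However, since b = 5, we have (b - 5) = 0. Division by zero is undefined, making this step invalid.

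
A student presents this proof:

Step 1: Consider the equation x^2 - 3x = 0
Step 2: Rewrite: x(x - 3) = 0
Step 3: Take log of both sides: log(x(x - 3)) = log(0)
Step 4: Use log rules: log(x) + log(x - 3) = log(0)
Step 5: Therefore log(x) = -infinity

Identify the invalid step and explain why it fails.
Step 3: Take log of both sides: log(x(x - 3)) = log(0)

Step 3 takes the logarithm of both sides, resulting in log(0) on the right side. The logarithm is only defined for positive numbers; log(0) is undefined (approaches negative infinity). This operation is invalid.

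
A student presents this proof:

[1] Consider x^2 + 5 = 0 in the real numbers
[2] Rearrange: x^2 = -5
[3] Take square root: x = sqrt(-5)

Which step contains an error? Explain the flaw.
Step 3: Take square root: x = sqrt(-5)

Step 3 takes the square root of -5, which is negative. In the real number system, the square root of a negative number is undefined. The equation x^2 + 5 = 0 has no real solutions. Square roots of negative numbers only exist in the complex numbers.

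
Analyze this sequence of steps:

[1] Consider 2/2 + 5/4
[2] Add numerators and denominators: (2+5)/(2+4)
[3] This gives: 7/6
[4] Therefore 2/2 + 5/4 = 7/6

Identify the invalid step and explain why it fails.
Step 2: Add numerators and denominators: (2+5)/(2+4)

Step 2 incorrectly adds fractions by separately adding numerators and denominators. This is wrong. The correct method requires a common denominator: 2/2 + 5/4 = (2×4 + 5×2)/(2×4) = 18/8 = 9/4. The method used gives 7/6, which is different.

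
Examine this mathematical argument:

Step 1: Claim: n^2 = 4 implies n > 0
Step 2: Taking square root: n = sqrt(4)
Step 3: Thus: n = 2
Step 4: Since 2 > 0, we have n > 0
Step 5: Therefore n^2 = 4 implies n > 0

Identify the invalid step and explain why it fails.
Step 2: Taking square root: n = sqrt(4)

Step 2 takes the square root and assumes the positive root only. The equation n^2 = 4 actually has two solutions: n = 2 and n = -2. The proof silently assumes n > 0 without justification, then uses this assumption to conclude n > 0, which is circular. The counterexample n = -2 shows the claim is false.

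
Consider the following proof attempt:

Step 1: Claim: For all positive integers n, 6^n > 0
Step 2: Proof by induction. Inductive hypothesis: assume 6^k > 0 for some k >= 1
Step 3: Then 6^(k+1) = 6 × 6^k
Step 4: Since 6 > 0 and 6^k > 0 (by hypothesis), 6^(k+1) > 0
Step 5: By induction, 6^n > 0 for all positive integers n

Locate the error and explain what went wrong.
Step 5: By induction, 6^n > 0 for all positive integers n

Step 5 concludes the proof by induction, but no base case was ever established. A valid induction proof requires: (1) a base case proving 6^1 > 0, and (2) an inductive step showing IF 6^k > 0 THEN 6^(k+1) > 0. Steps 2-4 correctly establish the inductive step, but without the base case the conclusion in step 5 does not follow.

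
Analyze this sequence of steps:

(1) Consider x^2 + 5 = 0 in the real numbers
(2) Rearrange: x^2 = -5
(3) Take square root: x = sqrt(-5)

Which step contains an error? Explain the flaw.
Step 3: Take square root: x = sqrt(-5)

Step 3 takes the square root of -5, which is negative. In the real number system, the square root of a negative number is undefined. The equation x^2 + 5 = 0 has no real solutions. Square roots of negative numbers only exist in the complex numbers.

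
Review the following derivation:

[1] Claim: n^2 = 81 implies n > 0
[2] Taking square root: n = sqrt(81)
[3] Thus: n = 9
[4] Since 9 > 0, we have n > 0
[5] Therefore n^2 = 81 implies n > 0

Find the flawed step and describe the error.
Step 2: Taking square root: n = sqrt(81)

Step 2 takes the square root and assumes the positive root only. The equation n^2 = 81 actually has two solutions: n = 9 and n = -9. The proof silently assumes n > 0 without justification, then uses this assumption to conclude n > 0, which is circular. The counterexample n = -9 shows the claim is false.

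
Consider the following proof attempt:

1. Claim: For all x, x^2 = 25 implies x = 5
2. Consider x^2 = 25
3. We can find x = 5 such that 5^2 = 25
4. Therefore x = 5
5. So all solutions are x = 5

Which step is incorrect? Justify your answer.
Step 4: Therefore x = 5

Step 4 incorrectly concludes that x = 5 is the only solution. The proof shows that x = 5 is A solution (existence), but does not show it is the ONLY solution (uniqueness). In fact, x = -5 is also a solution since (-5)^2 = 25. Finding one solution doesn't prove there are no others.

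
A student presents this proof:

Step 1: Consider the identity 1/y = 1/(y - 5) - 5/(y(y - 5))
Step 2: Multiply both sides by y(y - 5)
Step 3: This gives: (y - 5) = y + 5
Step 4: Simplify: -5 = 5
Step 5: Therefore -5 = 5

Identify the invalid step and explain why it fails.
Step 3: This gives: (y - 5) = y + 5

Step 3 makes a sign error when clearing denominators. Multiplying -5/(y(y - 5)) by y(y - 5) gives -5, not +5. The correct result is (y - 5) = y - 5, which is trivially true, not (y - 5) = y + 5. (Step 1 is a valid identity: 1/(y - 5) - 5/(y(y - 5)) = (y - 5)/(y(y - 5)) = 1/y.)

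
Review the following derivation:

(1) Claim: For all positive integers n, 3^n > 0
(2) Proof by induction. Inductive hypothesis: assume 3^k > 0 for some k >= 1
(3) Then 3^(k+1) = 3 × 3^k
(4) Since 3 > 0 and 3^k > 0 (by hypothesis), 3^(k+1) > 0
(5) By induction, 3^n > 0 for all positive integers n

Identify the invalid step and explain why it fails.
Step 5: By induction, 3^n > 0 for all positive integers n

Step 5 concludes the proof by induction, but no base case was ever established. A valid induction proof requires: (1) a base case proving 3^1 > 0, and (2) an inductive step showing IF 3^k > 0 THEN 3^(k+1) > 0. Steps 2-4 correctly establish the inductive step, but without the base case the conclusion in step 5 does not follow.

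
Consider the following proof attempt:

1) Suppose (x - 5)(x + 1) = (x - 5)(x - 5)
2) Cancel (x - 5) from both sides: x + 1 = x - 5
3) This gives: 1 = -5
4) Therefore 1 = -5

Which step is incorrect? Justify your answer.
Step 2: Cancel (x - 5) from both sides: x + 1 = x - 5

Step 2 cancels (x - 5) from both sides. This is only valid if (x - 5) ≠ 0, i.e., x ≠ 5. When x = 5, both sides equal zero regardless of the other factors. The correct approach requires considering x = 5 as a separate case.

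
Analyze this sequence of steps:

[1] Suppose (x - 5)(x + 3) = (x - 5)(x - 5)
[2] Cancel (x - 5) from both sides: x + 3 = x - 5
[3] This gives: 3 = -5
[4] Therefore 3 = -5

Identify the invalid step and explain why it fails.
Step 2: Cancel (x - 5) from both sides: x + 3 = x - 5

Step 2 cancels (x - 5) from both sides. This is only valid if (x - 5) ≠ 0, i.e., x ≠ 5. When x = 5, both sides equal zero regardless of the other factors. The correct approach requires considering x = 5 as a separate case.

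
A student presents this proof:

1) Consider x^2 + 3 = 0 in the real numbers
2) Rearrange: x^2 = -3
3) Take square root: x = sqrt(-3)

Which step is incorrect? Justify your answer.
Step 3: Take square root: x = sqrt(-3)

Step 3 takes the square root of -3, which is negative. In the real number system, the square root of a negative number is undefined. The equation x^2 + 3 = 0 has no real solutions. Square roots of negative numbers only exist in the complex numbers.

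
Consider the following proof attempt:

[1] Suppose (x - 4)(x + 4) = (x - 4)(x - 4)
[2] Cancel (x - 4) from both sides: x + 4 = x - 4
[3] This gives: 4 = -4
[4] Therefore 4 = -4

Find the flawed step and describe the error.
Step 2: Cancel (x - 4) from both sides: x + 4 = x - 4

Step 2 cancels (x - 4) from both sides. This is only valid if (x - 4) ≠ 0, i.e., x ≠ 4. When x = 4, both sides equal zero regardless of the other factors. The correct approach requires considering x = 4 as a separate case.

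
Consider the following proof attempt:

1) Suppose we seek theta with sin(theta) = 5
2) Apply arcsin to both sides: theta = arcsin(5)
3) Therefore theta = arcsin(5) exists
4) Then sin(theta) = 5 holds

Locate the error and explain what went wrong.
Step 2: Apply arcsin to both sides: theta = arcsin(5)

Step 2 applies arcsin to 5. However, arcsin(x) is only defined for x in [-1, 1] because sin(theta) can only produce values in that range. Since |5| > 1, arcsin(5) is undefined. There is no angle whose sine equals 5.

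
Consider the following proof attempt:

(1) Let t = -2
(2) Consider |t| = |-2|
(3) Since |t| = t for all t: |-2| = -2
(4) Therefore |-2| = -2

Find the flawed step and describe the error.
Step 3: Since |t| = t for all t: |-2| = -2

Step 3 incorrectly states that |t| = t for all t. The correct definition is |t| = t when t >= 0, and |t| = -t when t < 0. Since -2 < 0, we have |-2| = -(-2) = 2, not -2.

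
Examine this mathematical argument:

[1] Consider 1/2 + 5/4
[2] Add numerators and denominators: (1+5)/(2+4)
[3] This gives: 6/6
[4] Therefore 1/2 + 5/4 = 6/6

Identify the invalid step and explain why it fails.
Step 2: Add numerators and denominators: (1+5)/(2+4)

Step 2 incorrectly adds fractions by separately adding numerators and denominators. This is wrong. The correct method requires a common denominator: 1/2 + 5/4 = (1×4 + 5×2)/(2×4) = 14/8 = 7/4. The method used gives 6/6, which is different.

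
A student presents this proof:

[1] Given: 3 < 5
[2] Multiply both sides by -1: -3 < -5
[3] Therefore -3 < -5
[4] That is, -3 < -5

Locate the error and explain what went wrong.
Step 2: Multiply both sides by -1: -3 < -5

Step 2 multiplies both sides by -1 but fails to reverse the inequality sign. When multiplying (or dividing) an inequality by a negative number, the direction must be reversed. Since 3 < 5, we should get -3 > -5, i.e., -3 > -5.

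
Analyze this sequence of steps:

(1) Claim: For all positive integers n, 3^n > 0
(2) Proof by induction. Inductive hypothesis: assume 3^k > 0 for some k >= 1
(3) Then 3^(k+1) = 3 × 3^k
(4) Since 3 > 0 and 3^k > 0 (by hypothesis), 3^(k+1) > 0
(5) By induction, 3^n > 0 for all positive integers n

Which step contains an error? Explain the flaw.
Step 5: By induction, 3^n > 0 for all positive integers n

Step 5 concludes the proof by induction, but no base case was ever established. A valid induction proof requires: (1) a base case proving 3^1 > 0, and (2) an inductive step showing IF 3^k > 0 THEN 3^(k+1) > 0. Steps 2-4 correctly establish the inductive step, but without the base case the conclusion in step 5 does not follow.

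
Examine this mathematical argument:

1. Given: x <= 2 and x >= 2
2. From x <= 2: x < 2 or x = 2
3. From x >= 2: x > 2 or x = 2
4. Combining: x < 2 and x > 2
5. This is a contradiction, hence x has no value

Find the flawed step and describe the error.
Step 4: Combining: x < 2 and x > 2

Step 4 incorrectly combines the conditions. From x <= 2 and x >= 2, the intersection is x = 2. The error treats the 'or' cases as 'and' requirements. The correct conclusion is that x = 2 is the unique solution, not that no solution exists.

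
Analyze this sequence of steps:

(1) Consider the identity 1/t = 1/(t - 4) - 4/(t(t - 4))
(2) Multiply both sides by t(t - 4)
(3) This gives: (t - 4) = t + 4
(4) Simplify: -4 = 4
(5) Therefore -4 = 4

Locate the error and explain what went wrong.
Step 3: This gives: (t - 4) = t + 4

Step 3 makes a sign error when clearing denominators. Multiplying -4/(t(t - 4)) by t(t - 4) gives -4, not +4. The correct result is (t - 4) = t - 4, which is trivially true, not (t - 4) = t + 4. (Step 1 is a valid identity: 1/(t - 4) - 4/(t(t - 4)) = (t - 4)/(t(t - 4)) = 1/t.)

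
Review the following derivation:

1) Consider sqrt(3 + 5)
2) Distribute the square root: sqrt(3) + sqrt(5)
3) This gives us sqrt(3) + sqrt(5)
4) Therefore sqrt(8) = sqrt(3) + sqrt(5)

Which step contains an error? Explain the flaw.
Step 2: Distribute the square root: sqrt(3) + sqrt(5)

Step 2 incorrectly 'distributes' the square root over addition. The square root function does not distribute: sqrt(a + b) ≠ sqrt(a) + sqrt(b). In fact, sqrt(3 + 5) = sqrt(8) ≈ 2.8284, while sqrt(3) + sqrt(5) ≈ 3.9681.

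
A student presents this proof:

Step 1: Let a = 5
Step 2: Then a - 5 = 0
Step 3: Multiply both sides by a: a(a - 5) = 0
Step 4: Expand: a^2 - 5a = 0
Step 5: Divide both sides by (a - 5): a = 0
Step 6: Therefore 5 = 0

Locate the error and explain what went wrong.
Step 5: Divide both sides by (a - 5): a = 0

Step 5 divides both sides by (a - 5). However, since a = 5, we have (a - 5) = 0. Division by zero is undefined, making this step invalid.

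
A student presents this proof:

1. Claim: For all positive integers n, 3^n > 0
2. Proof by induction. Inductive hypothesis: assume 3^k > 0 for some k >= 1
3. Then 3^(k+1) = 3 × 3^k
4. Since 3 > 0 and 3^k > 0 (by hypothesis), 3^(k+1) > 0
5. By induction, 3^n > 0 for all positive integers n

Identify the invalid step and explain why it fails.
Step 5: By induction, 3^n > 0 for all positive integers n

Step 5 concludes the proof by induction, but no base case was ever established. A valid induction proof requires: (1) a base case proving 3^1 > 0, and (2) an inductive step showing IF 3^k > 0 THEN 3^(k+1) > 0. Steps 2-4 correctly establish the inductive step, but without the base case the conclusion in step 5 does not follow.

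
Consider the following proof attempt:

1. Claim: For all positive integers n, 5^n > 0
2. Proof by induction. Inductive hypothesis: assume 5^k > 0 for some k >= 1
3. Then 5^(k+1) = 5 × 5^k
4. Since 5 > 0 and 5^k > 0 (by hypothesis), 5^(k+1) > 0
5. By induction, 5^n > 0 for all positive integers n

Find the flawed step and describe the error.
Step 5: By induction, 5^n > 0 for all positive integers n

Step 5 concludes the proof by induction, but no base case was ever established. A valid induction proof requires: (1) a base case proving 5^1 > 0, and (2) an inductive step showing IF 5^k > 0 THEN 5^(k+1) > 0. Steps 2-4 correctly establish the inductive step, but without the base case the conclusion in step 5 does not follow.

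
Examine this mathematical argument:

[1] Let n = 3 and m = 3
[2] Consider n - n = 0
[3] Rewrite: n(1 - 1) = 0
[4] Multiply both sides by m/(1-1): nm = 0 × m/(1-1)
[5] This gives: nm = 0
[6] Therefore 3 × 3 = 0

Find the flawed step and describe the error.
Step 4: Multiply both sides by m/(1-1): nm = 0 × m/(1-1)

Step 4 multiplies both sides by m/(1-1). However, 1-1 = 0, so this is multiplication by m/0, which is undefined. We cannot multiply by an undefined expression.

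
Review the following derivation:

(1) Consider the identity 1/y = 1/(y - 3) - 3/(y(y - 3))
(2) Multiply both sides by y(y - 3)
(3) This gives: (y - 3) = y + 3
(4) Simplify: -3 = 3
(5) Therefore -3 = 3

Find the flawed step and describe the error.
Step 3: This gives: (y - 3) = y + 3

Step 3 makes a sign error when clearing denominators. Multiplying -3/(y(y - 3)) by y(y - 3) gives -3, not +3. The correct result is (y - 3) = y - 3, which is trivially true, not (y - 3) = y + 3. (Step 1 is a valid identity: 1/(y - 3) - 3/(y(y - 3)) = (y - 3)/(y(y - 3)) = 1/y.)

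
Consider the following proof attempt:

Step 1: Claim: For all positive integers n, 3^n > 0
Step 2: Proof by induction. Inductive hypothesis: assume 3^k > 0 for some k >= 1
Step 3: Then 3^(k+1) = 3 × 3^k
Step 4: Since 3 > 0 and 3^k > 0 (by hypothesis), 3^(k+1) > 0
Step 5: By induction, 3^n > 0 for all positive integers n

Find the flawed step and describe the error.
Step 5: By induction, 3^n > 0 for all positive integers n

Step 5 concludes the proof by induction, but no base case was ever established. A valid induction proof requires: (1) a base case proving 3^1 > 0, and (2) an inductive step showing IF 3^k > 0 THEN 3^(k+1) > 0. Steps 2-4 correctly establish the inductive step, but without the base case the conclusion in step 5 does not follow.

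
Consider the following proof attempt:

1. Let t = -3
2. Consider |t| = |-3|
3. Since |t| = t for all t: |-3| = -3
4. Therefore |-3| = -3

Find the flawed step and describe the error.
Step 3: Since |t| = t for all t: |-3| = -3

Step 3 incorrectly states that |t| = t for all t. The correct definition is |t| = t when t >= 0, and |t| = -t when t < 0. Since -3 < 0, we have |-3| = -(-3) = 3, not -3.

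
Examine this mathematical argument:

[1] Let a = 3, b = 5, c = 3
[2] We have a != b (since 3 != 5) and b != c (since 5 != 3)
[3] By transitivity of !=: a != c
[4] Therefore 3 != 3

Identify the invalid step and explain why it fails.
Step 3: By transitivity of !=: a != c

Step 3 incorrectly applies transitivity to the '!=' relation. Transitivity states: if a R b and b R c, then a R c. However, '!=' is not transitive. Counterexample: 3 != 5 and 5 != 3, but 3 = 3 (both equal 3). Transitivity holds for relations like <, <=, =, but not for !=.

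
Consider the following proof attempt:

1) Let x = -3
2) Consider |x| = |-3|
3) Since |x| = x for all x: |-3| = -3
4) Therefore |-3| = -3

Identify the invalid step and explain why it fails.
Step 3: Since |x| = x for all x: |-3| = -3

Step 3 incorrectly states that |x| = x for all x. The correct definition is |x| = x when x >= 0, and |x| = -x when x < 0. Since -3 < 0, we have |-3| = -(-3) = 3, not -3.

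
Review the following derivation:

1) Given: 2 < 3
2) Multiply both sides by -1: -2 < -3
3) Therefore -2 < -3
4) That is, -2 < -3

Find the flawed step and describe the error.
Step 2: Multiply both sides by -1: -2 < -3

Step 2 multiplies both sides by -1 but fails to reverse the inequality sign. When multiplying (or dividing) an inequality by a negative number, the direction must be reversed. Since 2 < 3, we should get -2 > -3, i.e., -2 > -3.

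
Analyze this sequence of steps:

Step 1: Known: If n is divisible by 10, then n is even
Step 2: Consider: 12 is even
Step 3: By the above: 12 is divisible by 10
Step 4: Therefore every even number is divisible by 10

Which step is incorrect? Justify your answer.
Step 3: By the above: 12 is divisible by 10

Step 3 commits the fallacy of affirming the consequent. The known fact 'divisible by 10 → even' does NOT imply 'even → divisible by 10'. That would be the converse, which is false. For example, 12 is even but 12 ÷ 10 = 1.20, which is not an integer.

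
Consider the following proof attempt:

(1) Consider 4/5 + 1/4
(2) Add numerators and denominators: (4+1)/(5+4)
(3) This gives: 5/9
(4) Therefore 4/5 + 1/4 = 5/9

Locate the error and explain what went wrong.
Step 2: Add numerators and denominators: (4+1)/(5+4)

Step 2 incorrectly adds fractions by separately adding numerators and denominators. This is wrong. The correct method requires a common denominator: 4/5 + 1/4 = (4×4 + 1×5)/(5×4) = 21/20 = 21/20. The method used gives 5/9, which is different.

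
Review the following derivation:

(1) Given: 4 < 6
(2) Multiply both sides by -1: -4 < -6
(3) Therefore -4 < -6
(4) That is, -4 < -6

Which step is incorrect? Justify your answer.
Step 2: Multiply both sides by -1: -4 < -6

Step 2 multiplies both sides by -1 but fails to reverse the inequality sign. When multiplying (or dividing) an inequality by a negative number, the direction must be reversed. Since 4 < 6, we should get -4 > -6, i.e., -4 > -6.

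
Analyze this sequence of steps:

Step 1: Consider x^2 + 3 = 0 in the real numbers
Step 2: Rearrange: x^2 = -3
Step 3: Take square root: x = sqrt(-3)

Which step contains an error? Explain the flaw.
Step 3: Take square root: x = sqrt(-3)

Step 3 takes the square root of -3, which is negative. In the real number system, the square root of a negative number is undefined. The equation x^2 + 3 = 0 has no real solutions. Square roots of negative numbers only exist in the complex numbers.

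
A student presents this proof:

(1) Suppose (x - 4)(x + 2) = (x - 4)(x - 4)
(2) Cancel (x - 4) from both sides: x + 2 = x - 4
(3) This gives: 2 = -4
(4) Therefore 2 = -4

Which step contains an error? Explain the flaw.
Step 2: Cancel (x - 4) from both sides: x + 2 = x - 4

Step 2 cancels (x - 4) from both sides. This is only valid if (x - 4) ≠ 0, i.e., x ≠ 4. When x = 4, both sides equal zero regardless of the other factors. The correct approach requires considering x = 4 as a separate case.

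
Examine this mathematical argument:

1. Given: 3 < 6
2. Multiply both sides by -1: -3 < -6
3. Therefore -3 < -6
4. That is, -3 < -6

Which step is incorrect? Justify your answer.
Step 2: Multiply both sides by -1: -3 < -6

Step 2 multiplies both sides by -1 but fails to reverse the inequality sign. When multiplying (or dividing) an inequality by a negative number, the direction must be reversed. Since 3 < 6, we should get -3 > -6, i.e., -3 > -6.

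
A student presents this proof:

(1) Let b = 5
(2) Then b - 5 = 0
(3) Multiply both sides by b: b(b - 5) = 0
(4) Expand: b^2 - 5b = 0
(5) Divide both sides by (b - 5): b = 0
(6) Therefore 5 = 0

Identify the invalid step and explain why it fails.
Step 5: Divide both sides by (b - 5): b = 0

Step 5 divides both sides by (b - 5). However, since b = 5, we have (b - 5) = 0. Division by zero is undefined, making this step invalid.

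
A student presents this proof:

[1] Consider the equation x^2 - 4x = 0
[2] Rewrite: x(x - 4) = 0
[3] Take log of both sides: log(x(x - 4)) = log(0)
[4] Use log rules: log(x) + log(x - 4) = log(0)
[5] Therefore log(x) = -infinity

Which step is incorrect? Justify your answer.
Step 3: Take log of both sides: log(x(x - 4)) = log(0)

Step 3 takes the logarithm of both sides, resulting in log(0) on the right side. The logarithm is only defined for positive numbers; log(0) is undefined (approaches negative infinity). This operation is invalid.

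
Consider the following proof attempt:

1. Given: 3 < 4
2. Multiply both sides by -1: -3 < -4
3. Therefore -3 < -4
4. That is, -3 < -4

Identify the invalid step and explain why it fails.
Step 2: Multiply both sides by -1: -3 < -4

Step 2 multiplies both sides by -1 but fails to reverse the inequality sign. When multiplying (or dividing) an inequality by a negative number, the direction must be reversed. Since 3 < 4, we should get -3 > -4, i.e., -3 > -4.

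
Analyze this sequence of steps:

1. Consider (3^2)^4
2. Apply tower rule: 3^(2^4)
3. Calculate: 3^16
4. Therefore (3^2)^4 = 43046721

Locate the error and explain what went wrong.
Step 2: Apply tower rule: 3^(2^4)

Step 2 incorrectly states that (a^b)^c = a^(b^c). The correct rule is (a^b)^c = a^(b×c). The actual value is (3^2)^4 = 3^8 = 6561, not 3^16 = 43046721.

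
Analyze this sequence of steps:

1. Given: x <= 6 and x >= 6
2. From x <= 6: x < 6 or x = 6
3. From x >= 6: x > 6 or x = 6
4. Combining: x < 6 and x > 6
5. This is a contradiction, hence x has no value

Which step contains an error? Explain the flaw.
Step 4: Combining: x < 6 and x > 6

Step 4 incorrectly combines the conditions. From x <= 6 and x >= 6, the intersection is x = 6. The error treats the 'or' cases as 'and' requirements. The correct conclusion is that x = 6 is the unique solution, not that no solution exists.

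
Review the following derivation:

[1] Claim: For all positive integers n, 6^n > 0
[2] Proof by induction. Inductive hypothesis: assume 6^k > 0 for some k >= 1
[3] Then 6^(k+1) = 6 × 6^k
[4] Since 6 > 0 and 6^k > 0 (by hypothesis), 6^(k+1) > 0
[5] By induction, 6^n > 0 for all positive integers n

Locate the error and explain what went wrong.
Step 5: By induction, 6^n > 0 for all positive integers n

Step 5 concludes the proof by induction, but no base case was ever established. A valid induction proof requires: (1) a base case proving 6^1 > 0, and (2) an inductive step showing IF 6^k > 0 THEN 6^(k+1) > 0. Steps 2-4 correctly establish the inductive step, but without the base case the conclusion in step 5 does not follow.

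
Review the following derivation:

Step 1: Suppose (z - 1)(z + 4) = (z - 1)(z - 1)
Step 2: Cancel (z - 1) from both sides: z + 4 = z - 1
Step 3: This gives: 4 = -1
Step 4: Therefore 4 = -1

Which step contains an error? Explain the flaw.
Step 2: Cancel (z - 1) from both sides: z + 4 = z - 1

Step 2 cancels (z - 1) from both sides. This is only valid if (z - 1) ≠ 0, i.e., z ≠ 1. When z = 1, both sides equal zero regardless of the other factors. The correct approach requires considering z = 1 as a separate case.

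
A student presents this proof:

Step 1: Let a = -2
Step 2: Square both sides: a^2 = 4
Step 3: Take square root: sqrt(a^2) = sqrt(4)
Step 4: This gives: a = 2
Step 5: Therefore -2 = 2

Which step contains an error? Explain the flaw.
Step 4: This gives: a = 2

Step 4 incorrectly states that sqrt(a^2) = a. The correct identity is sqrt(a^2) = |a|. Since a = -2 < 0, we have sqrt(a^2) = |-2| = 2, not a = -2.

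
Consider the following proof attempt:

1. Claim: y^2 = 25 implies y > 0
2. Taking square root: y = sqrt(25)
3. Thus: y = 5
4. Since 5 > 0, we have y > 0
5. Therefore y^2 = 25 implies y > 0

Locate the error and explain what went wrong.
Step 2: Taking square root: y = sqrt(25)

Step 2 takes the square root and assumes the positive root only. The equation y^2 = 25 actually has two solutions: y = 5 and y = -5. The proof silently assumes y > 0 without justification, then uses this assumption to conclude y > 0, which is circular. The counterexample y = -5 shows the claim is false.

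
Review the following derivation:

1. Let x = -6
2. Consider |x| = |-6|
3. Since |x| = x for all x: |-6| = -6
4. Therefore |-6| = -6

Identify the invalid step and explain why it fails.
Step 3: Since |x| = x for all x: |-6| = -6

Step 3 incorrectly states that |x| = x for all x. The correct definition is |x| = x when x >= 0, and |x| = -x when x < 0. Since -6 < 0, we have |-6| = -(-6) = 6, not -6.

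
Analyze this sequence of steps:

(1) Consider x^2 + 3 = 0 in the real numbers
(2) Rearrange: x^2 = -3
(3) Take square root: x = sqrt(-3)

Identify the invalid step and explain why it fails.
Step 3: Take square root: x = sqrt(-3)

Step 3 takes the square root of -3, which is negative. In the real number system, the square root of a negative number is undefined. The equation x^2 + 3 = 0 has no real solutions. Square roots of negative numbers only exist in the complex numbers.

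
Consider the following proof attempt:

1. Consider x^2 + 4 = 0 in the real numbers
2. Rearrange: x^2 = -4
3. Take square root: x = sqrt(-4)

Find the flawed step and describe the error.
Step 3: Take square root: x = sqrt(-4)

Step 3 takes the square root of -4, which is negative. In the real number system, the square root of a negative number is undefined. The equation x^2 + 4 = 0 has no real solutions. Square roots of negative numbers only exist in the complex numbers.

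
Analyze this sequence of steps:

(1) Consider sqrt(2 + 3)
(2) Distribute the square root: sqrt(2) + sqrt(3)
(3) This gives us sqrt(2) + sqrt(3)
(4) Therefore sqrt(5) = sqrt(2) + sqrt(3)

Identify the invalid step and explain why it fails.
Step 2: Distribute the square root: sqrt(2) + sqrt(3)

Step 2 incorrectly 'distributes' the square root over addition. The square root function does not distribute: sqrt(a + b) ≠ sqrt(a) + sqrt(b). In fact, sqrt(2 + 3) = sqrt(5) ≈ 2.2361, while sqrt(2) + sqrt(3) ≈ 3.1463.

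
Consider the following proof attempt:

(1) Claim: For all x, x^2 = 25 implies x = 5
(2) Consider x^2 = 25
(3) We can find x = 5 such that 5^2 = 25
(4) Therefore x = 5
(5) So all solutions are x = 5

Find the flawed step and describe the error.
Step 4: Therefore x = 5

Step 4 incorrectly concludes that x = 5 is the only solution. The proof shows that x = 5 is A solution (existence), but does not show it is the ONLY solution (uniqueness). In fact, x = -5 is also a solution since (-5)^2 = 25. Finding one solution doesn't prove there are no others.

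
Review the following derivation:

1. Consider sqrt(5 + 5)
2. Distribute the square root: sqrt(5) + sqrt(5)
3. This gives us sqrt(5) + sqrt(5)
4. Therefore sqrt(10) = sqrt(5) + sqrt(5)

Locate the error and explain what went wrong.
Step 2: Distribute the square root: sqrt(5) + sqrt(5)

Step 2 incorrectly 'distributes' the square root over addition. The square root function does not distribute: sqrt(a + b) ≠ sqrt(a) + sqrt(b). In fact, sqrt(5 + 5) = sqrt(10) ≈ 3.1623, while sqrt(5) + sqrt(5) ≈ 4.4721.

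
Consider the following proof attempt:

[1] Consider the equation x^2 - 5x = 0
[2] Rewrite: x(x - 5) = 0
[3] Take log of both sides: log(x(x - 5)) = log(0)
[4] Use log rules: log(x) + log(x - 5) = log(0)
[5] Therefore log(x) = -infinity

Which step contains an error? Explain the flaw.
Step 3: Take log of both sides: log(x(x - 5)) = log(0)

Step 3 takes the logarithm of both sides, resulting in log(0) on the right side. The logarithm is only defined for positive numbers; log(0) is undefined (approaches negative infinity). This operation is invalid.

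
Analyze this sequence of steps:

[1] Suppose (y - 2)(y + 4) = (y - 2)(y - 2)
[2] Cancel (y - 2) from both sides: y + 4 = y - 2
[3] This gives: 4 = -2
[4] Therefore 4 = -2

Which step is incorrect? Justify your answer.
Step 2: Cancel (y - 2) from both sides: y + 4 = y - 2

Step 2 cancels (y - 2) from both sides. This is only valid if (y - 2) ≠ 0, i.e., y ≠ 2. When y = 2, both sides equal zero regardless of the other factors. The correct approach requires considering y = 2 as a separate case.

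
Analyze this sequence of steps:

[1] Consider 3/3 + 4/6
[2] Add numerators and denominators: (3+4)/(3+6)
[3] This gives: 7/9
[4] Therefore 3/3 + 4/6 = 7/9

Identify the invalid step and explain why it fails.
Step 2: Add numerators and denominators: (3+4)/(3+6)

Step 2 incorrectly adds fractions by separately adding numerators and denominators. This is wrong. The correct method requires a common denominator: 3/3 + 4/6 = (3×6 + 4×3)/(3×6) = 30/18 = 5/3. The method used gives 7/9, which is different.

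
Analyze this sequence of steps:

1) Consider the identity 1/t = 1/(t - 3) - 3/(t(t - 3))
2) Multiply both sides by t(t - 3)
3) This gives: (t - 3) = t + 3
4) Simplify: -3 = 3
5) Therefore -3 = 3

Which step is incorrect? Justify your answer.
Step 3: This gives: (t - 3) = t + 3

Step 3 makes a sign error when clearing denominators. Multiplying -3/(t(t - 3)) by t(t - 3) gives -3, not +3. The correct result is (t - 3) = t - 3, which is trivially true, not (t - 3) = t + 3. (Step 1 is a valid identity: 1/(t - 3) - 3/(t(t - 3)) = (t - 3)/(t(t - 3)) = 1/t.)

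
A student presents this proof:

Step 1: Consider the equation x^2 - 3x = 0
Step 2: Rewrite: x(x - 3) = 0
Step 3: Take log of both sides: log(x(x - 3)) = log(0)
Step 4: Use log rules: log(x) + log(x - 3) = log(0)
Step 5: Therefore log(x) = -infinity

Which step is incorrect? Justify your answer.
Step 3: Take log of both sides: log(x(x - 3)) = log(0)

Step 3 takes the logarithm of both sides, resulting in log(0) on the right side. The logarithm is only defined for positive numbers; log(0) is undefined (approaches negative infinity). This operation is invalid.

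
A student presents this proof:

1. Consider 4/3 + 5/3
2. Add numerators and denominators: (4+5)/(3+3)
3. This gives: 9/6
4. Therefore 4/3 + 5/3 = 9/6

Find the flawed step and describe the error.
Step 2: Add numerators and denominators: (4+5)/(3+3)

Step 2 incorrectly adds fractions by separately adding numerators and denominators. This is wrong. The correct method requires a common denominator: 4/3 + 5/3 = (4×3 + 5×3)/(3×3) = 27/9 = 3. The method used gives 9/6, which is different.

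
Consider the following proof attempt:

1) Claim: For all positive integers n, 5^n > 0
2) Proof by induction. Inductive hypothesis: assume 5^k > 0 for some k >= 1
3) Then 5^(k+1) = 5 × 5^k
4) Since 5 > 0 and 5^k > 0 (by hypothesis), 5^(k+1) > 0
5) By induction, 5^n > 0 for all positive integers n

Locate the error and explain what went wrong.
Step 5: By induction, 5^n > 0 for all positive integers n

Step 5 concludes the proof by induction, but no base case was ever established. A valid induction proof requires: (1) a base case proving 5^1 > 0, and (2) an inductive step showing IF 5^k > 0 THEN 5^(k+1) > 0. Steps 2-4 correctly establish the inductive step, but without the base case the conclusion in step 5 does not follow.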